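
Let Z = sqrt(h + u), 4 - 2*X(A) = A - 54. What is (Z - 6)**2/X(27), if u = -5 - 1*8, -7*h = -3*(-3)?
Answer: 304/217 - 240*I*sqrt(7)/217 ≈ 1.4009 - 2.9262*I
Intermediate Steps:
h = -9/7 (h = -(-3)*(-3)/7 = -1/7*9 = -9/7 ≈ -1.2857)
X(A) = 29 - A/2 (X(A) = 2 - (A - 54)/2 = 2 - (-54 + A)/2 = 2 + (27 - A/2) = 29 - A/2)
u = -13 (u = -5 - 8 = -13)
Z = 10*I*sqrt(7)/7 (Z = sqrt(-9/7 - 13) = sqrt(-100/7) = 10*I*sqrt(7)/7 ≈ 3.7796*I)
(Z - 6)**2/X(27) = (10*I*sqrt(7)/7 - 6)**2/(29 - 1/2*27) = (-6 + 10*I*sqrt(7)/7)**2/(29 - 27/2) = (-6 + 10*I*sqrt(7)/7)**2/(31/2) = (-6 + 10*I*sqrt(7)/7)**2*(2/31) = 2*(-6 + 10*I*sqrt(7)/7)**2/31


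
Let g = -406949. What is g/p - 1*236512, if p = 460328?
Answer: -108873502885/460328 ≈ -2.3651e+5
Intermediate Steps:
g/p - 1*236512 = -406949/460328 - 1*236512 = -406949*1/460328 - 236512 = -406949/460328 - 236512 = -108873502885/460328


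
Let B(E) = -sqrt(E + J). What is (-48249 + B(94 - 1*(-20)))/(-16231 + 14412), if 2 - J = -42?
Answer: 48249/1819 + sqrt(158)/1819 ≈ 26.532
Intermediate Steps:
J = 44 (J = 2 - 1*(-42) = 2 + 42 = 44)
B(E) = -sqrt(44 + E) (B(E) = -sqrt(E + 44) = -sqrt(44 + E))
(-48249 + B(94 - 1*(-20)))/(-16231 + 14412) = (-48249 - sqrt(44 + (94 - 1*(-20))))/(-16231 + 14412) = (-48249 - sqrt(44 + (94 + 20)))/(-1819) = (-48249 - sqrt(44 + 114))*(-1/1819) = (-48249 - sqrt(158))*(-1/1819) = 48249/1819 + sqrt(158)/1819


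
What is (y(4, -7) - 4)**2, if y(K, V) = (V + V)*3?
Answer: 2116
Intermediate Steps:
y(K, V) = 6*V (y(K, V) = (2*V)*3 = 6*V)
(y(4, -7) - 4)**2 = (6*(-7) - 4)**2 = (-42 - 4)**2 = (-46)**2 = 2116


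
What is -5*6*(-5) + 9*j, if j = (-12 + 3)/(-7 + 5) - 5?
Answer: 291/2 ≈ 145.50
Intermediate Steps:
j = -1/2 (j = -9/(-2) - 5 = -9*(-1/2) - 5 = 9/2 - 5 = -1/2 ≈ -0.50000)
-5*6*(-5) + 9*j = -5*6*(-5) + 9*(-1/2) = -30*(-5) - 9/2 = 150 - 9/2 = 291/2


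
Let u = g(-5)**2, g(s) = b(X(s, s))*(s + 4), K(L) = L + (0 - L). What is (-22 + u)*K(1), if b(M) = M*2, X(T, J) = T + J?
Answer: 0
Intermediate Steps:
X(T, J) = J + T
K(L) = 0 (K(L) = L - L = 0)
b(M) = 2*M
g(s) = 4*s*(4 + s) (g(s) = (2*(s + s))*(s + 4) = (2*(2*s))*(4 + s) = (4*s)*(4 + s) = 4*s*(4 + s))
u = 400 (u = (4*(-5)*(4 - 5))**2 = (4*(-5)*(-1))**2 = 20**2 = 400)
(-22 + u)*K(1) = (-22 + 400)*0 = 378*0 = 0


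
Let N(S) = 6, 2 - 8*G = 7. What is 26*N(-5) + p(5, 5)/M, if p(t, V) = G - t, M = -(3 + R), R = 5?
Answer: 10029/64 ≈ 156.70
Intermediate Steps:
G = -5/8 (G = 1/4 - 1/8*7 = 1/4 - 7/8 = -5/8 ≈ -0.62500)
M = -8 (M = -(3 + 5) = -1*8 = -8)
p(t, V) = -5/8 - t
26*N(-5) + p(5, 5)/M = 26*6 + (-5/8 - 1*5)/(-8) = 156 + (-5/8 - 5)*(-1/8) = 156 - 45/8*(-1/8) = 156 + 45/64 = 10029/64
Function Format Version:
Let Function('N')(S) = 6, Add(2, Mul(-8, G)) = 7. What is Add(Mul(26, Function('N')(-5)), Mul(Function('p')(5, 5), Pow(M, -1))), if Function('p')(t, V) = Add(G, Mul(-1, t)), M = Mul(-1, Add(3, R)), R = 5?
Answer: Rational(10029, 64) ≈ 156.70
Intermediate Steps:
G = Rational(-5, 8) (G = Add(Rational(1, 4), Mul(Rational(-1, 8), 7)) = Add(Rational(1, 4), Rational(-7, 8)) = Rational(-5, 8) ≈ -0.62500)
M = -8 (M = Mul(-1, Add(3, 5)) = Mul(-1, 8) = -8)
Function('p')(t, V) = Add(Rational(-5, 8), Mul(-1, t))
Add(Mul(26, Function('N')(-5)), Mul(Function('p')(5, 5), Pow(M, -1))) = Add(Mul(26, 6), Mul(Add(Rational(-5, 8), Mul(-1, 5)), Pow(-8, -1))) = Add(156, Mul(Add(Rational(-5, 8), -5), Rational(-1, 8))) = Add(156, Mul(Rational(-45, 8), Rational(-1, 8))) = Add(156, Rational(45, 64)) = Rational(10029, 64)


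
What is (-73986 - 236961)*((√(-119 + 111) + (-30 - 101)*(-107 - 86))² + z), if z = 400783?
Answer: -198891298268208 - 31446692004*I*√2 ≈ -1.9889e+14 - 4.4472e+10*I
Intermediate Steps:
(-73986 - 236961)*((√(-119 + 111) + (-30 - 101)*(-107 - 86))² + z) = (-73986 - 236961)*((√(-119 + 111) + (-30 - 101)*(-107 - 86))² + 400783) = -310947*((√(-8) - 131*(-193))² + 400783) = -310947*((2*I*√2 + 25283)² + 400783) = -310947*((25283 + 2*I*√2)² + 400783) = -310947*(400783 + (25283 + 2*I*√2)²) = -124622271501 - 310947*(25283 + 2*I*√2)²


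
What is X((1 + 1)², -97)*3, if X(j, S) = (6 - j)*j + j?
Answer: 36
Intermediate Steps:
X(j, S) = j + j*(6 - j) (X(j, S) = j*(6 - j) + j = j + j*(6 - j))
X((1 + 1)², -97)*3 = ((1 + 1)²*(7 - (1 + 1)²))*3 = (2²*(7 - 1*2²))*3 = (4*(7 - 1*4))*3 = (4*(7 - 4))*3 = (4*3)*3 = 12*3 = 36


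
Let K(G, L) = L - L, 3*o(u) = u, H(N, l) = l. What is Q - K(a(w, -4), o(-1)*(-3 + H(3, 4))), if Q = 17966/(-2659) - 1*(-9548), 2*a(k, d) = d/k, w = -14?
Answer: 25370166/2659 ≈ 9541.3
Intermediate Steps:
o(u) = u/3
a(k, d) = d/(2*k) (a(k, d) = (d/k)/2 = d/(2*k))
K(G, L) = 0
Q = 25370166/2659 (Q = 17966*(-1/2659) + 9548 = -17966/2659 + 9548 = 25370166/2659 ≈ 9541.3)
Q - K(a(w, -4), o(-1)*(-3 + H(3, 4))) = 25370166/2659 - 1*0 = 25370166/2659 + 0 = 25370166/2659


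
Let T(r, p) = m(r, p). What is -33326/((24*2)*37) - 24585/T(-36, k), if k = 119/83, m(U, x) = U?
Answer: 196589/296 ≈ 664.15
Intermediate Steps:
k = 119/83 (k = 119*(1/83) = 119/83 ≈ 1.4337)
T(r, p) = r
-33326/((24*2)*37) - 24585/T(-36, k) = -33326/((24*2)*37) - 24585/(-36) = -33326/(48*37) - 24585*(-1/36) = -33326/1776 + 8195/12 = -33326*1/1776 + 8195/12 = -16663/888 + 8195/12 = 196589/296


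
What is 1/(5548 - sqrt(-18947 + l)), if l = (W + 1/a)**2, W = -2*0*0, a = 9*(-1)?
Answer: 11826/65651035 + 9*I*sqrt(1534706)/2494739330 ≈ 0.00018013 + 4.4692e-6*I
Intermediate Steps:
a = -9
W = 0 (W = 0*0 = 0)
l = 1/81 (l = (0 + 1/(-9))**2 = (0 - 1/9)**2 = (-1/9)**2 = 1/81 ≈ 0.012346)
1/(5548 - sqrt(-18947 + l)) = 1/(5548 - sqrt(-18947 + 1/81)) = 1/(5548 - sqrt(-1534706/81)) = 1/(5548 - I*sqrt(1534706)/9)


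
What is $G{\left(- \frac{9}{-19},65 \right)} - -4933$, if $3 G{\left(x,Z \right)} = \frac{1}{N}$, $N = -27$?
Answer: $\frac{399572}{81} \approx 4933.0$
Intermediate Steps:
$G{\left(x,Z \right)} = - \frac{1}{81}$ ($G{\left(x,Z \right)} = \frac{1}{3 \left(-27\right)} = \frac{1}{3} \left(- \frac{1}{27}\right) = - \frac{1}{81}$)
$G{\left(- \frac{9}{-19},65 \right)} - -4933 = - \frac{1}{81} - -4933 = - \frac{1}{81} + 4933 = \frac{399572}{81}$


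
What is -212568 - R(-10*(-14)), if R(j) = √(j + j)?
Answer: -212568 - 2*√70 ≈ -2.1258e+5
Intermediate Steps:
R(j) = √2*√j (R(j) = √(2*j) = √2*√j)
-212568 - R(-10*(-14)) = -212568 - √2*√(-10*(-14)) = -212568 - √2*√140 = -212568 - √2*2*√35 = -212568 - 2*√70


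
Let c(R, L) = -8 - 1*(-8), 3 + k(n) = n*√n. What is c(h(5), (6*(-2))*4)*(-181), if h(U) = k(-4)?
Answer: 0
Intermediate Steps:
k(n) = -3 + n^(3/2) (k(n) = -3 + n*√n = -3 + n^(3/2))
h(U) = -3 - 8*I (h(U) = -3 + (-4)^(3/2) = -3 - 8*I)
c(R, L) = 0 (c(R, L) = -8 + 8 = 0)
c(h(5), (6*(-2))*4)*(-181) = 0*(-181) = 0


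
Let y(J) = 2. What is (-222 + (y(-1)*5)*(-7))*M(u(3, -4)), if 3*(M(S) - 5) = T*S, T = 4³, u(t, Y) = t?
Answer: -20148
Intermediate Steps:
T = 64
M(S) = 5 + 64*S/3 (M(S) = 5 + (64*S)/3 = 5 + 64*S/3)
(-222 + (y(-1)*5)*(-7))*M(u(3, -4)) = (-222 + (2*5)*(-7))*(5 + (64/3)*3) = (-222 + 10*(-7))*(5 + 64) = (-222 - 70)*69 = -292*69 = -20148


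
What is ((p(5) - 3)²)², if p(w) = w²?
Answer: 234256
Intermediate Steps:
((p(5) - 3)²)² = ((5² - 3)²)² = ((25 - 3)²)² = (22²)² = 484² = 234256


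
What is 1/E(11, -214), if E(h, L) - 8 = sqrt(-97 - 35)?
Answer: 2/49 - I*sqrt(33)/98 ≈ 0.040816 - 0.058618*I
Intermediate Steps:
E(h, L) = 8 + 2*I*sqrt(33) (E(h, L) = 8 + sqrt(-97 - 35) = 8 + sqrt(-132) = 8 + 2*I*sqrt(33))
1/E(11, -214) = 1/(8 + 2*I*sqrt(33))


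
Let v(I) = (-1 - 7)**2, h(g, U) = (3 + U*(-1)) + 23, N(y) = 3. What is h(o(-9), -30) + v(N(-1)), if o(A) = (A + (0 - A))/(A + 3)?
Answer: 120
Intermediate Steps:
o(A) = 0 (o(A) = (A - A)/(3 + A) = 0/(3 + A) = 0)
h(g, U) = 26 - U (h(g, U) = (3 - U) + 23 = 26 - U)
v(I) = 64 (v(I) = (-8)**2 = 64)
h(o(-9), -30) + v(N(-1)) = (26 - 1*(-30)) + 64 = (26 + 30) + 64 = 56 + 64 = 120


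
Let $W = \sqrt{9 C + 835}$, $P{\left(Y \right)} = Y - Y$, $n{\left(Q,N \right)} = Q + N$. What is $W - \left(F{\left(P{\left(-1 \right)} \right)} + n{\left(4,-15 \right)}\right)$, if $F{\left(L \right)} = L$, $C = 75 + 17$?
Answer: $11 + \sqrt{1663} \approx 51.78$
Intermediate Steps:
$n{\left(Q,N \right)} = N + Q$
$C = 92$
$P{\left(Y \right)} = 0$
$W = \sqrt{1663}$ ($W = \sqrt{9 \cdot 92 + 835} = \sqrt{828 + 835} = \sqrt{1663} \approx 40.78$)
$W - \left(F{\left(P{\left(-1 \right)} \right)} + n{\left(4,-15 \right)}\right) = \sqrt{1663} - \left(0 + \left(-15 + 4\right)\right) = \sqrt{1663} - \left(0 - 11\right) = \sqrt{1663} - -11 = \sqrt{1663} + 11 = 11 + \sqrt{1663}$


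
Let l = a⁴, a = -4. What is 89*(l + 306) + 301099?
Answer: 351117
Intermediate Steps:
l = 256 (l = (-4)⁴ = 256)
89*(l + 306) + 301099 = 89*(256 + 306) + 301099 = 89*562 + 301099 = 50018 + 301099 = 351117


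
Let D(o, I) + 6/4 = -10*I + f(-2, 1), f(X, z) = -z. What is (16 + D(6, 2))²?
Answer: 169/4 ≈ 42.250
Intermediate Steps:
D(o, I) = -5/2 - 10*I (D(o, I) = -3/2 + (-10*I - 1*1) = -3/2 + (-10*I - 1) = -3/2 + (-1 - 10*I) = -5/2 - 10*I)
(16 + D(6, 2))² = (16 + (-5/2 - 10*2))² = (16 + (-5/2 - 20))² = (16 - 45/2)² = (-13/2)² = 169/4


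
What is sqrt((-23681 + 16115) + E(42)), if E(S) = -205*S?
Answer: 4*I*sqrt(1011) ≈ 127.18*I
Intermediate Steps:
sqrt((-23681 + 16115) + E(42)) = sqrt((-23681 + 16115) - 205*42) = sqrt(-7566 - 8610) = sqrt(-16176) = 4*I*sqrt(1011)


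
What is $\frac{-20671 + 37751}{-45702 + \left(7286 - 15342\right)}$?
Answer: $- \frac{8540}{26879} \approx -0.31772$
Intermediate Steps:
$\frac{-20671 + 37751}{-45702 + \left(7286 - 15342\right)} = \frac{17080}{-45702 - 8056} = \frac{17080}{-53758} = 17080 \left(- \frac{1}{53758}\right) = - \frac{8540}{26879}$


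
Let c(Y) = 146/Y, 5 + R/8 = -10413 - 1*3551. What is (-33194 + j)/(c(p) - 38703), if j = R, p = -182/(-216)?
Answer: 13190086/3506205 ≈ 3.7619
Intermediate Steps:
p = 91/108 (p = -182*(-1/216) = 91/108 ≈ 0.84259)
R = -111752 (R = -40 + 8*(-10413 - 1*3551) = -40 + 8*(-10413 - 3551) = -40 + 8*(-13964) = -40 - 111712 = -111752)
j = -111752
(-33194 + j)/(c(p) - 38703) = (-33194 - 111752)/(146/(91/108) - 38703) = -144946/(146*(108/91) - 38703) = -144946/(15768/91 - 38703) = -144946/(-3506205/91) = -144946*(-91/3506205) = 13190086/3506205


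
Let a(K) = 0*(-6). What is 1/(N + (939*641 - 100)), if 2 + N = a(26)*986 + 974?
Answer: 1/602771 ≈ 1.6590e-6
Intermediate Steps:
a(K) = 0
N = 972 (N = -2 + (0*986 + 974) = -2 + (0 + 974) = -2 + 974 = 972)
1/(N + (939*641 - 100)) = 1/(972 + (939*641 - 100)) = 1/(972 + (601899 - 100)) = 1/(972 + 601799) = 1/602771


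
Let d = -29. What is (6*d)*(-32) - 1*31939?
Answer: -26371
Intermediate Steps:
(6*d)*(-32) - 1*31939 = (6*(-29))*(-32) - 1*31939 = -174*(-32) - 31939 = 5568 - 31939 = -26371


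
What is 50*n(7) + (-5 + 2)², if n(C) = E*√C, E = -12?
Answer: 9 - 600*√7 ≈ -1578.5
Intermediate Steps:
n(C) = -12*√C
50*n(7) + (-5 + 2)² = 50*(-12*√7) + (-5 + 2)² = -600*√7 + (-3)² = -600*√7 + 9 = 9 - 600*√7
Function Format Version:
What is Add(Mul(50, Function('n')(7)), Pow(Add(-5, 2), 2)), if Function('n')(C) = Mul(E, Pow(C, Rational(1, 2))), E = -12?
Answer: Add(9, Mul(-600, Pow(7, Rational(1, 2)))) ≈ -1578.5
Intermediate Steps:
Function('n')(C) = Mul(-12, Pow(C, Rational(1, 2)))
Add(Mul(50, Function('n')(7)), Pow(Add(-5, 2), 2)) = Add(Mul(50, Mul(-12, Pow(7, Rational(1, 2)))), Pow(Add(-5, 2), 2)) = Add(Mul(-600, Pow(7, Rational(1, 2))), Pow(-3, 2)) = Add(Mul(-600, Pow(7, Rational(1, 2))), 9) = Add(9, Mul(-600, Pow(7, Rational(1, 2))))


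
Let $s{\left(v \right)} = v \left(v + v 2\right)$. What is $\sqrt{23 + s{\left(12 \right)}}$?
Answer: $\sqrt{455} \approx 21.331$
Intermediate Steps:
$s{\left(v \right)} = 3 v^{2}$ ($s{\left(v \right)} = v \left(v + 2 v\right) = v 3 v = 3 v^{2}$)
$\sqrt{23 + s{\left(12 \right)}} = \sqrt{23 + 3 \cdot 12^{2}} = \sqrt{23 + 3 \cdot 144} = \sqrt{23 + 432} = \sqrt{455}$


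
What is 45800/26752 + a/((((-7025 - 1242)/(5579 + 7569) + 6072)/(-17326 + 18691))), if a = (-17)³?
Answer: -294395877688415/266939444816 ≈ -1102.9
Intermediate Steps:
a = -4913
45800/26752 + a/((((-7025 - 1242)/(5579 + 7569) + 6072)/(-17326 + 18691))) = 45800/26752 - 4913*(-17326 + 18691)/((-7025 - 1242)/(5579 + 7569) + 6072) = 45800*(1/26752) - 4913*1365/(-8267/13148 + 6072) = 5725/3344 - 4913*1365/(-8267*1/13148 + 6072) = 5725/3344 - 4913*1365/(-8267/13148 + 6072) = 5725/3344 - 4913/((79826389/13148)*(1/1365)) = 5725/3344 - 4913/79826389/17947020 = 5725/3344 - 4913*17947020/79826389 = 5725/3344 - 88173709260/79826389 = -294395877688415/266939444816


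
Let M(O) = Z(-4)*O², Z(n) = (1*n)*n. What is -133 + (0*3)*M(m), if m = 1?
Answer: -133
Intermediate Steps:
Z(n) = n² (Z(n) = n*n = n²)
M(O) = 16*O² (M(O) = (-4)²*O² = 16*O²)
-133 + (0*3)*M(m) = -133 + (0*3)*(16*1²) = -133 + 0*(16*1) = -133 + 0*16 = -133 + 0 = -133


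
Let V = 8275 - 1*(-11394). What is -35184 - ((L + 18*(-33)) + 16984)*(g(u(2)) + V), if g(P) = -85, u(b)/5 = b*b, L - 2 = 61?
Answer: -322250736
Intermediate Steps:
L = 63 (L = 2 + 61 = 63)
u(b) = 5*b**2 (u(b) = 5*(b*b) = 5*b**2)
V = 19669 (V = 8275 + 11394 = 19669)
-35184 - ((L + 18*(-33)) + 16984)*(g(u(2)) + V) = -35184 - ((63 + 18*(-33)) + 16984)*(-85 + 19669) = -35184 - ((63 - 594) + 16984)*19584 = -35184 - (-531 + 16984)*19584 = -35184 - 16453*19584 = -35184 - 1*322215552 = -35184 - 322215552 = -322250736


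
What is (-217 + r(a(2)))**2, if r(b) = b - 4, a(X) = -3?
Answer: 50176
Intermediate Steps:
r(b) = -4 + b
(-217 + r(a(2)))**2 = (-217 + (-4 - 3))**2 = (-217 - 7)**2 = (-224)**2 = 50176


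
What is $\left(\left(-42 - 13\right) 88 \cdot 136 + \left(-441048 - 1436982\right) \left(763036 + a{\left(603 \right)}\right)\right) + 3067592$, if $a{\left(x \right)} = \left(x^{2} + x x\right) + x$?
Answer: $-2799871762358$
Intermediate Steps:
$a{\left(x \right)} = x + 2 x^{2}$ ($a{\left(x \right)} = \left(x^{2} + x^{2}\right) + x = 2 x^{2} + x = x + 2 x^{2}$)
$\left(\left(-42 - 13\right) 88 \cdot 136 + \left(-441048 - 1436982\right) \left(763036 + a{\left(603 \right)}\right)\right) + 3067592 = \left(\left(-42 - 13\right) 88 \cdot 136 + \left(-441048 - 1436982\right) \left(763036 + 603 \left(1 + 2 \cdot 603\right)\right)\right) + 3067592 = \left(\left(-42 - 13\right) 88 \cdot 136 - 1878030 \left(763036 + 603 \left(1 + 1206\right)\right)\right) + 3067592 = \left(\left(-55\right) 88 \cdot 136 - 1878030 \left(763036 + 603 \cdot 1207\right)\right) + 3067592 = \left(\left(-4840\right) 136 - 1878030 \left(763036 + 727821\right)\right) + 3067592 = \left(-658240 - 2799874171710\right) + 3067592 = -2799874829950 + 3067592 = -2799871762358$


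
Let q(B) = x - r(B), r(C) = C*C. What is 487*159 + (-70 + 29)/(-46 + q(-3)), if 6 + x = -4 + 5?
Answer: 4646021/60 ≈ 77434.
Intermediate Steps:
r(C) = C**2
x = -5 (x = -6 + (-4 + 5) = -6 + 1 = -5)
q(B) = -5 - B**2
487*159 + (-70 + 29)/(-46 + q(-3)) = 487*159 + (-70 + 29)/(-46 + (-5 - 1*(-3)**2)) = 77433 - 41/(-46 + (-5 - 1*9)) = 77433 - 41/(-46 + (-5 - 9)) = 77433 - 41/(-46 - 14) = 77433 - 41/(-60) = 77433 - 41*(-1/60) = 77433 + 41/60 = 4646021/60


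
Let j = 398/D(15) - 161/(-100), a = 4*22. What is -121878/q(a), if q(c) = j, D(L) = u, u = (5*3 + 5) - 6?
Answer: -28438200/7009 ≈ -4057.4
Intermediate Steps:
a = 88
u = 14 (u = (15 + 5) - 6 = 20 - 6 = 14)
D(L) = 14
j = 21027/700 (j = 398/14 - 161/(-100) = 398*(1/14) - 161*(-1/100) = 199/7 + 161/100 = 21027/700 ≈ 30.039)
q(c) = 21027/700
-121878/q(a) = -121878/21027/700 = -121878*700/21027 = -28438200/7009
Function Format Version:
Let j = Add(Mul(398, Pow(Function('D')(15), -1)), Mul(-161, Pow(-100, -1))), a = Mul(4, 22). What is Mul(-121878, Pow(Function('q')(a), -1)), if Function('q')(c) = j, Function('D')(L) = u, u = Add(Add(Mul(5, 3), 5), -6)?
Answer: Rational(-28438200, 7009) ≈ -4057.4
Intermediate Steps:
a = 88
u = 14 (u = Add(Add(15, 5), -6) = Add(20, -6) = 14)
Function('D')(L) = 14
j = Rational(21027, 700) (j = Add(Mul(398, Pow(14, -1)), Mul(-161, Pow(-100, -1))) = Add(Mul(398, Rational(1, 14)), Mul(-161, Rational(-1, 100))) = Add(Rational(199, 7), Rational(161, 100)) = Rational(21027, 700) ≈ 30.039)
Function('q')(c) = Rational(21027, 700)
Mul(-121878, Pow(Function('q')(a), -1)) = Mul(-121878, Pow(Rational(21027, 700), -1)) = Mul(-121878, Rational(700, 21027)) = Rational(-28438200, 7009)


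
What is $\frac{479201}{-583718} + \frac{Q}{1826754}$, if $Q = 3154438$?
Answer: $\frac{482959948465}{533154595686} \approx 0.90585$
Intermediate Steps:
$\frac{479201}{-583718} + \frac{Q}{1826754} = \frac{479201}{-583718} + \frac{3154438}{1826754} = 479201 \left(- \frac{1}{583718}\right) + 3154438 \cdot \frac{1}{1826754} = - \frac{479201}{583718} + \frac{1577219}{913377} = \frac{482959948465}{533154595686}$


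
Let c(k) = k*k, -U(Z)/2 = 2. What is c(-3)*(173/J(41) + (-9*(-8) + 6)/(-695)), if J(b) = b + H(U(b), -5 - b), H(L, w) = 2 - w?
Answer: 1019637/61855 ≈ 16.484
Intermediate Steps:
U(Z) = -4 (U(Z) = -2*2 = -4)
J(b) = 7 + 2*b (J(b) = b + (2 - (-5 - b)) = b + (2 + (5 + b)) = b + (7 + b) = 7 + 2*b)
c(k) = k²
c(-3)*(173/J(41) + (-9*(-8) + 6)/(-695)) = (-3)²*(173/(7 + 2*41) + (-9*(-8) + 6)/(-695)) = 9*(173/(7 + 82) + (72 + 6)*(-1/695)) = 9*(173/89 + 78*(-1/695)) = 9*(173*(1/89) - 78/695) = 9*(173/89 - 78/695) = 9*(113293/61855) = 1019637/61855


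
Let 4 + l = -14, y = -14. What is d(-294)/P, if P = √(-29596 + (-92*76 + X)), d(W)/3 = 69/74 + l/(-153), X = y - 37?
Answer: -1321*I*√4071/5121318 ≈ -0.016458*I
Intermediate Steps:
X = -51 (X = -14 - 37 = -51)
l = -18 (l = -4 - 14 = -18)
d(W) = 3963/1258 (d(W) = 3*(69/74 - 18/(-153)) = 3*(69*(1/74) - 18*(-1/153)) = 3*(69/74 + 2/17) = 3*(1321/1258) = 3963/1258)
P = 3*I*√4071 (P = √(-29596 + (-92*76 - 51)) = √(-29596 + (-6992 - 51)) = √(-29596 - 7043) = √(-36639) = 3*I*√4071 ≈ 191.41*I)
d(-294)/P = 3963/(1258*((3*I*√4071))) = 3963*(-I*√4071/12213)/1258 = -1321*I*√4071/5121318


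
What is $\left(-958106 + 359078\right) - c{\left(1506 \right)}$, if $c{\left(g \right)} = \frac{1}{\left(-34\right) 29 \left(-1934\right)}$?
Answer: $- \frac{1142300869873}{1906924} \approx -5.9903 \cdot 10^{5}$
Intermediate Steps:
$c{\left(g \right)} = \frac{1}{1906924}$ ($c{\left(g \right)} = \frac{1}{-986} \left(- \frac{1}{1934}\right) = \left(- \frac{1}{986}\right) \left(- \frac{1}{1934}\right) = \frac{1}{1906924}$)
$\left(-958106 + 359078\right) - c{\left(1506 \right)} = \left(-958106 + 359078\right) - \frac{1}{1906924} = -599028 - \frac{1}{1906924} = - \frac{1142300869873}{1906924}$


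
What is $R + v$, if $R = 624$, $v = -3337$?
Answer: $-2713$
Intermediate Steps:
$R + v = 624 - 3337 = -2713$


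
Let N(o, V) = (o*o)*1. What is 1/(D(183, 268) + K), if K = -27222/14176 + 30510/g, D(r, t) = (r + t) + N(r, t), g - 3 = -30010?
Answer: 212689616/7218060886883 ≈ 2.9466e-5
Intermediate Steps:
N(o, V) = o² (N(o, V) = o²*1 = o²)
g = -30007 (g = 3 - 30010 = -30007)
D(r, t) = r + t + r² (D(r, t) = (r + t) + r² = r + t + r²)
K = -624680157/212689616 (K = -27222/14176 + 30510/(-30007) = -27222*1/14176 + 30510*(-1/30007) = -13611/7088 - 30510/30007 = -624680157/212689616 ≈ -2.9370)
1/(D(183, 268) + K) = 1/((183 + 268 + 183²) - 624680157/212689616) = 1/((183 + 268 + 33489) - 624680157/212689616) = 1/(33940 - 624680157/212689616) = 1/(7218060886883/212689616) = 212689616/7218060886883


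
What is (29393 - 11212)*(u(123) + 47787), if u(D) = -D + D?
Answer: 868815447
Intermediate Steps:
u(D) = 0
(29393 - 11212)*(u(123) + 47787) = (29393 - 11212)*(0 + 47787) = 18181*47787 = 868815447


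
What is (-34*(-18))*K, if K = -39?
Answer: -23868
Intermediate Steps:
(-34*(-18))*K = -34*(-18)*(-39) = 612*(-39) = -23868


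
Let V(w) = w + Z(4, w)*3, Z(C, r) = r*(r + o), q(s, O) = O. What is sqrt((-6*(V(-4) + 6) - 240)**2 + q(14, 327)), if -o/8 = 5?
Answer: sqrt(11696727) ≈ 3420.0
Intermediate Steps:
o = -40 (o = -8*5 = -40)
Z(C, r) = r*(-40 + r) (Z(C, r) = r*(r - 40) = r*(-40 + r))
V(w) = w + 3*w*(-40 + w) (V(w) = w + (w*(-40 + w))*3 = w + 3*w*(-40 + w))
sqrt((-6*(V(-4) + 6) - 240)**2 + q(14, 327)) = sqrt((-6*(-4*(-119 + 3*(-4)) + 6) - 240)**2 + 327) = sqrt((-6*(-4*(-119 - 12) + 6) - 240)**2 + 327) = sqrt((-6*(-4*(-131) + 6) - 240)**2 + 327) = sqrt((-6*(524 + 6) - 240)**2 + 327) = sqrt((-6*530 - 240)**2 + 327) = sqrt((-3180 - 240)**2 + 327) = sqrt((-3420)**2 + 327) = sqrt(11696400 + 327) = sqrt(11696727)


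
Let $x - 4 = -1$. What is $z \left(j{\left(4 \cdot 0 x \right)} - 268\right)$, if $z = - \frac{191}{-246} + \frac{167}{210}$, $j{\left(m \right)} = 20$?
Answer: $- \frac{1677968}{4305} \approx -389.77$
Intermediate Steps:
$x = 3$ ($x = 4 - 1 = 3$)
$z = \frac{6766}{4305}$ ($z = \left(-191\right) \left(- \frac{1}{246}\right) + 167 \cdot \frac{1}{210} = \frac{191}{246} + \frac{167}{210} = \frac{6766}{4305} \approx 1.5717$)
$z \left(j{\left(4 \cdot 0 x \right)} - 268\right) = \frac{6766 \left(20 - 268\right)}{4305} = \frac{6766}{4305} \left(-248\right) = - \frac{1677968}{4305}$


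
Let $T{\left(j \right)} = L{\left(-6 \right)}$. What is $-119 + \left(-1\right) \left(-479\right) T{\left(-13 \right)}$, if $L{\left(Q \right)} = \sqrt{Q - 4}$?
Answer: $-119 + 479 i \sqrt{10} \approx -119.0 + 1514.7 i$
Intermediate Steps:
$L{\left(Q \right)} = \sqrt{-4 + Q}$
$T{\left(j \right)} = i \sqrt{10}$ ($T{\left(j \right)} = \sqrt{-4 - 6} = \sqrt{-10} = i \sqrt{10}$)
$-119 + \left(-1\right) \left(-479\right) T{\left(-13 \right)} = -119 + \left(-1\right) \left(-479\right) i \sqrt{10} = -119 + 479 i \sqrt{10}$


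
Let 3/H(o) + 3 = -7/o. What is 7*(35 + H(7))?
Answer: 959/4 ≈ 239.75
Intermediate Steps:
H(o) = 3/(-3 - 7/o)
7*(35 + H(7)) = 7*(35 - 3*7/(7 + 3*7)) = 7*(35 - 3*7/(7 + 21)) = 7*(35 - 3*7/28) = 7*(35 - 3*7*1/28) = 7*(35 - ¾) = 7*(137/4) = 959/4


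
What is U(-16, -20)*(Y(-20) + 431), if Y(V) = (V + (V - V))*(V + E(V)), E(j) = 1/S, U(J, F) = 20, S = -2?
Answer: 16820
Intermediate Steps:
E(j) = -½ (E(j) = 1/(-2) = -½)
Y(V) = V*(-½ + V) (Y(V) = (V + (V - V))*(V - ½) = (V + 0)*(-½ + V) = V*(-½ + V))
U(-16, -20)*(Y(-20) + 431) = 20*(-20*(-½ - 20) + 431) = 20*(-20*(-41/2) + 431) = 20*(410 + 431) = 20*841 = 16820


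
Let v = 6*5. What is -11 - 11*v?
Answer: -341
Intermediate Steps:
v = 30
-11 - 11*v = -11 - 11*30 = -11 - 330 = -341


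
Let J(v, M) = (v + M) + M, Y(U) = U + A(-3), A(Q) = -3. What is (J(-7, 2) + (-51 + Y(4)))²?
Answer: 2809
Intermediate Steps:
Y(U) = -3 + U (Y(U) = U - 3 = -3 + U)
J(v, M) = v + 2*M (J(v, M) = (M + v) + M = v + 2*M)
(J(-7, 2) + (-51 + Y(4)))² = ((-7 + 2*2) + (-51 + (-3 + 4)))² = ((-7 + 4) + (-51 + 1))² = (-3 - 50)² = (-53)² = 2809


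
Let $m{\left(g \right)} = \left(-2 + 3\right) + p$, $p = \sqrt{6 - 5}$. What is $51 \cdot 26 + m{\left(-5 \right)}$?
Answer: $1328$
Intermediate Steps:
$p = 1$ ($p = \sqrt{1} = 1$)
$m{\left(g \right)} = 2$ ($m{\left(g \right)} = \left(-2 + 3\right) + 1 = 1 + 1 = 2$)
$51 \cdot 26 + m{\left(-5 \right)} = 51 \cdot 26 + 2 = 1326 + 2 = 1328$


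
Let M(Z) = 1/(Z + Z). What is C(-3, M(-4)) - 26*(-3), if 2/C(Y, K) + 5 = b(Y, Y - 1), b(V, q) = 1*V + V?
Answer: 856/11 ≈ 77.818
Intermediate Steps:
b(V, q) = 2*V (b(V, q) = V + V = 2*V)
M(Z) = 1/(2*Z)
C(Y, K) = 2/(-5 + 2*Y)
C(-3, M(-4)) - 26*(-3) = 2/(-5 + 2*(-3)) - 26*(-3) = 2/(-5 - 6) + 78 = 2/(-11) + 78 = 2*(-1/11) + 78 = -2/11 + 78 = 856/11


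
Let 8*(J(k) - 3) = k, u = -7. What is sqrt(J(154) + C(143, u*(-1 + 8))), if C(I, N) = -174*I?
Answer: I*sqrt(99439)/2 ≈ 157.67*I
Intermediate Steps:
J(k) = 3 + k/8
sqrt(J(154) + C(143, u*(-1 + 8))) = sqrt((3 + (1/8)*154) - 174*143) = sqrt((3 + 77/4) - 24882) = sqrt(89/4 - 24882) = sqrt(-99439/4) = I*sqrt(99439)/2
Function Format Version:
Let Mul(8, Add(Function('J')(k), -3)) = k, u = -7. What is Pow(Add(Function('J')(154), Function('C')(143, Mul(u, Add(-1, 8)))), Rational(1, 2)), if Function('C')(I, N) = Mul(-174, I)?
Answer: Mul(Rational(1, 2), I, Pow(99439, Rational(1, 2))) ≈ Mul(157.67, I)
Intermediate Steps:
Function('J')(k) = Add(3, Mul(Rational(1, 8), k))
Pow(Add(Function('J')(154), Function('C')(143, Mul(u, Add(-1, 8)))), Rational(1, 2)) = Pow(Add(Add(3, Mul(Rational(1, 8), 154)), Mul(-174, 143)), Rational(1, 2)) = Pow(Add(Add(3, Rational(77, 4)), -24882), Rational(1, 2)) = Pow(Add(Rational(89, 4), -24882), Rational(1, 2)) = Pow(Rational(-99439, 4), Rational(1, 2)) = Mul(Rational(1, 2), I, Pow(99439, Rational(1, 2)))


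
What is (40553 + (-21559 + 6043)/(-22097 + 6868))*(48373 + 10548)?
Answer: 36389441851913/15229 ≈ 2.3895e+9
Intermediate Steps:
(40553 + (-21559 + 6043)/(-22097 + 6868))*(48373 + 10548) = (40553 - 15516/(-15229))*58921 = (40553 - 15516*(-1/15229))*58921 = (40553 + 15516/15229)*58921 = (617597153/15229)*58921 = 36389441851913/15229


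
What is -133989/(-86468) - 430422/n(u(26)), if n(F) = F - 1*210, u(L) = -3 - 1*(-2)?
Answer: 37246001175/18244748 ≈ 2041.5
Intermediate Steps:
u(L) = -1 (u(L) = -3 + 2 = -1)
n(F) = -210 + F (n(F) = F - 210 = -210 + F)
-133989/(-86468) - 430422/n(u(26)) = -133989/(-86468) - 430422/(-210 - 1) = -133989*(-1/86468) - 430422/(-211) = 133989/86468 - 430422*(-1/211) = 133989/86468 + 430422/211 = 37246001175/18244748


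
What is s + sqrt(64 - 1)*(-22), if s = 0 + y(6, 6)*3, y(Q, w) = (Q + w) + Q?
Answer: 54 - 66*sqrt(7) ≈ -120.62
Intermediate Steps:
y(Q, w) = w + 2*Q
s = 54 (s = 0 + (6 + 2*6)*3 = 0 + (6 + 12)*3 = 0 + 18*3 = 0 + 54 = 54)
s + sqrt(64 - 1)*(-22) = 54 + sqrt(64 - 1)*(-22) = 54 + sqrt(63)*(-22) = 54 + (3*sqrt(7))*(-22) = 54 - 66*sqrt(7)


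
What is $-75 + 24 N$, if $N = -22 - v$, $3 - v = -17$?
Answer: $-1083$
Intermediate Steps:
$v = 20$ ($v = 3 - -17 = 3 + 17 = 20$)
$N = -42$ ($N = -22 - 20 = -42$)
$-75 + 24 N = -75 + 24 \left(-42\right) = -75 - 1008 = -1083$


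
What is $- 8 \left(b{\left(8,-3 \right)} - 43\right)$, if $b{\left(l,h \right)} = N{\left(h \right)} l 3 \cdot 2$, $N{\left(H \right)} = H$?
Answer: $1496$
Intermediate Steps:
$b{\left(l,h \right)} = 6 h l$ ($b{\left(l,h \right)} = h l 3 \cdot 2 = h 3 l 2 = 3 h l 2 = 6 h l$)
$- 8 \left(b{\left(8,-3 \right)} - 43\right) = - 8 \left(6 \left(-3\right) 8 - 43\right) = - 8 \left(-144 - 43\right) = \left(-8\right) \left(-187\right) = 1496$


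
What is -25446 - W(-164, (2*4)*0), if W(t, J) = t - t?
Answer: -25446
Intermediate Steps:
W(t, J) = 0
-25446 - W(-164, (2*4)*0) = -25446 - 1*0 = -25446 + 0 = -25446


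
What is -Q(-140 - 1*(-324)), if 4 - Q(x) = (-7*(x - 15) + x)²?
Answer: 997997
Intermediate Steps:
Q(x) = 4 - (105 - 6*x)² (Q(x) = 4 - (-7*(x - 15) + x)² = 4 - (-7*(-15 + x) + x)² = 4 - ((105 - 7*x) + x)² = 4 - (105 - 6*x)²)
-Q(-140 - 1*(-324)) = -(4 - 9*(-35 + 2*(-140 - 1*(-324)))²) = -(4 - 9*(-35 + 2*(-140 + 324))²) = -(4 - 9*(-35 + 2*184)²) = -(4 - 9*(-35 + 368)²) = -(4 - 9*333²) = -(4 - 9*110889) = -(4 - 998001) = -1*(-997997) = 997997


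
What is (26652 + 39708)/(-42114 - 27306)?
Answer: -1106/1157 ≈ -0.95592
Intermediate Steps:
(26652 + 39708)/(-42114 - 27306) = 66360/(-69420) = 66360*(-1/69420) = -1106/1157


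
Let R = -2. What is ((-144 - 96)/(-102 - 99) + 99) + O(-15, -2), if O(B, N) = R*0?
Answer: 6713/67 ≈ 100.19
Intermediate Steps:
O(B, N) = 0 (O(B, N) = -2*0 = 0)
((-144 - 96)/(-102 - 99) + 99) + O(-15, -2) = ((-144 - 96)/(-102 - 99) + 99) + 0 = (-240/(-201) + 99) + 0 = (-240*(-1/201) + 99) + 0 = (80/67 + 99) + 0 = 6713/67 + 0 = 6713/67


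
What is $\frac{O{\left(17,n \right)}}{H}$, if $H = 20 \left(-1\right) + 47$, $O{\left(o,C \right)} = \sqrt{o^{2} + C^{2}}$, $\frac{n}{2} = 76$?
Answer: $\frac{\sqrt{23393}}{27} \approx 5.6647$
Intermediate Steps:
$n = 152$ ($n = 2 \cdot 76 = 152$)
$O{\left(o,C \right)} = \sqrt{C^{2} + o^{2}}$
$H = 27$ ($H = -20 + 47 = 27$)
$\frac{O{\left(17,n \right)}}{H} = \frac{\sqrt{152^{2} + 17^{2}}}{27} = \sqrt{23104 + 289} \cdot \frac{1}{27} = \sqrt{23393} \cdot \frac{1}{27} = \frac{\sqrt{23393}}{27}$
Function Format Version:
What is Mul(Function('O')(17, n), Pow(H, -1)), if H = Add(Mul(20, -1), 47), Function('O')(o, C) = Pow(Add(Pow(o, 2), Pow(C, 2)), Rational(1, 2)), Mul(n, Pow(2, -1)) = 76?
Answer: Mul(Rational(1, 27), Pow(23393, Rational(1, 2))) ≈ 5.6647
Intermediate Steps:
n = 152 (n = Mul(2, 76) = 152)
Function('O')(o, C) = Pow(Add(Pow(C, 2), Pow(o, 2)), Rational(1, 2))
H = 27 (H = Add(-20, 47) = 27)
Mul(Function('O')(17, n), Pow(H, -1)) = Mul(Pow(Add(Pow(152, 2), Pow(17, 2)), Rational(1, 2)), Pow(27, -1)) = Mul(Pow(Add(23104, 289), Rational(1, 2)), Rational(1, 27)) = Mul(Pow(23393, Rational(1, 2)), Rational(1, 27)) = Mul(Rational(1, 27), Pow(23393, Rational(1, 2)))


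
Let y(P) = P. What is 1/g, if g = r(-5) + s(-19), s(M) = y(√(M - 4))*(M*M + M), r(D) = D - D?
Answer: -I*√23/7866 ≈ -0.00060969*I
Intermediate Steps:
r(D) = 0
s(M) = √(-4 + M)*(M + M²) (s(M) = √(M - 4)*(M*M + M) = √(-4 + M)*(M² + M) = √(-4 + M)*(M + M²))
g = 342*I*√23 (g = 0 - 19*√(-4 - 19)*(1 - 19) = 0 - 19*√(-23)*(-18) = 0 - 19*I*√23*(-18) = 0 + 342*I*√23 = 342*I*√23 ≈ 1640.2*I)
1/g = 1/(342*I*√23) = -I*√23/7866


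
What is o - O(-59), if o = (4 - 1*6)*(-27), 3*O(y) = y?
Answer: 221/3 ≈ 73.667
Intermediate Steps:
O(y) = y/3
o = 54 (o = (4 - 6)*(-27) = -2*(-27) = 54)
o - O(-59) = 54 - (-59)/3 = 54 - 1*(-59/3) = 54 + 59/3 = 221/3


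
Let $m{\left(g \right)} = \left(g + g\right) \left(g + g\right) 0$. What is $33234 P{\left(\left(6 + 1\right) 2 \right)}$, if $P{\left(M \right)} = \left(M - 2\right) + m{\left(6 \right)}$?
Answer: $398808$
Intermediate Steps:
$m{\left(g \right)} = 0$ ($m{\left(g \right)} = 2 g 2 g 0 = 4 g^{2} \cdot 0 = 0$)
$P{\left(M \right)} = -2 + M$ ($P{\left(M \right)} = \left(M - 2\right) + 0 = \left(-2 + M\right) + 0 = -2 + M$)
$33234 P{\left(\left(6 + 1\right) 2 \right)} = 33234 \left(-2 + \left(6 + 1\right) 2\right) = 33234 \left(-2 + 7 \cdot 2\right) = 33234 \left(-2 + 14\right) = 33234 \cdot 12 = 398808$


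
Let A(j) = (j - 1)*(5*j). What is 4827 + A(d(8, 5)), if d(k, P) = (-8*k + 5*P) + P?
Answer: 10777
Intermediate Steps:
d(k, P) = -8*k + 6*P
A(j) = 5*j*(-1 + j) (A(j) = (-1 + j)*(5*j) = 5*j*(-1 + j))
4827 + A(d(8, 5)) = 4827 + 5*(-8*8 + 6*5)*(-1 + (-8*8 + 6*5)) = 4827 + 5*(-64 + 30)*(-1 + (-64 + 30)) = 4827 + 5*(-34)*(-1 - 34) = 4827 + 5*(-34)*(-35) = 4827 + 5950 = 10777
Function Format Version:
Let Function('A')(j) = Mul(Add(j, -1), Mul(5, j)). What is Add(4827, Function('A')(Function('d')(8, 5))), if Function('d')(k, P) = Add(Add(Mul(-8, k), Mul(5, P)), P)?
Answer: 10777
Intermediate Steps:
Function('d')(k, P) = Add(Mul(-8, k), Mul(6, P))
Function('A')(j) = Mul(5, j, Add(-1, j)) (Function('A')(j) = Mul(Add(-1, j), Mul(5, j)) = Mul(5, j, Add(-1, j)))
Add(4827, Function('A')(Function('d')(8, 5))) = Add(4827, Mul(5, Add(Mul(-8, 8), Mul(6, 5)), Add(-1, Add(Mul(-8, 8), Mul(6, 5))))) = Add(4827, Mul(5, Add(-64, 30), Add(-1, Add(-64, 30)))) = Add(4827, Mul(5, -34, Add(-1, -34))) = Add(4827, Mul(5, -34, -35)) = Add(4827, 5950) = 10777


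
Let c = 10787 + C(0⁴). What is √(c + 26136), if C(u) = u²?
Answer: √36923 ≈ 192.15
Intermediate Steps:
c = 10787 (c = 10787 + (0⁴)² = 10787 + 0² = 10787 + 0 = 10787)
√(c + 26136) = √(10787 + 26136) = √36923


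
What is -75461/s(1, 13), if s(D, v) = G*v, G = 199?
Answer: -75461/2587 ≈ -29.169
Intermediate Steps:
s(D, v) = 199*v
-75461/s(1, 13) = -75461/(199*13) = -75461/2587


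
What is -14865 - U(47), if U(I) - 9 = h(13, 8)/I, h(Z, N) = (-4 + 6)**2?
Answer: -699082/47 ≈ -14874.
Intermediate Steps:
h(Z, N) = 4 (h(Z, N) = 2**2 = 4)
U(I) = 9 + 4/I
-14865 - U(47) = -14865 - (9 + 4/47) = -14865 - 1*427/47 = -14865 - 427/47 = -699082/47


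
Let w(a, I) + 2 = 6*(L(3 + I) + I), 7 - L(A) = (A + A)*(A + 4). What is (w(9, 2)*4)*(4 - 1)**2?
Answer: -17568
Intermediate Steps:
L(A) = 7 - 2*A*(4 + A) (L(A) = 7 - (A + A)*(A + 4) = 7 - 2*A*(4 + A))
w(a, I) = -104 - 42*I - 12*(3 + I)**2 (w(a, I) = -2 + 6*((7 - 8*(3 + I) - 2*(3 + I)**2) + I) = -2 + 6*((7 + (-24 - 8*I) - 2*(3 + I)**2) + I) = -2 + 6*((-17 - 8*I - 2*(3 + I)**2) + I) = -2 + 6*(-17 - 7*I - 2*(3 + I)**2) = -2 + (-102 - 42*I - 12*(3 + I)**2) = -104 - 42*I - 12*(3 + I)**2)
(w(9, 2)*4)*(4 - 1)**2 = ((-212 - 114*2 - 12*2**2)*4)*(4 - 1)**2 = ((-212 - 228 - 12*4)*4)*3**2 = ((-212 - 228 - 48)*4)*9 = -488*4*9 = -1952*9 = -17568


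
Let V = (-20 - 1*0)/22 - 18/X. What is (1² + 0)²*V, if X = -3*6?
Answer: 1/11 ≈ 0.090909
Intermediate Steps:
X = -18
V = 1/11 (V = (-20 - 1*0)/22 - 18/(-18) = (-20 + 0)*(1/22) - 18*(-1/18) = -20*1/22 + 1 = -10/11 + 1 = 1/11 ≈ 0.090909)
(1² + 0)²*V = (1² + 0)²*(1/11) = (1 + 0)²*(1/11) = 1²*(1/11) = 1*(1/11) = 1/11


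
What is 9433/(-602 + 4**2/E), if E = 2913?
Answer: -27478329/1753610 ≈ -15.670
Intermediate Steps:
9433/(-602 + 4**2/E) = 9433/(-602 + 4**2/2913) = 9433/(-602 + 16*(1/2913)) = 9433/(-602 + 16/2913) = 9433/(-1753610/2913) = 9433*(-2913/1753610) = -27478329/1753610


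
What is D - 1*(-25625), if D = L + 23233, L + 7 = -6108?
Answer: 42743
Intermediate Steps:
L = -6115 (L = -7 - 6108 = -6115)
D = 17118 (D = -6115 + 23233 = 17118)
D - 1*(-25625) = 17118 - 1*(-25625) = 17118 + 25625 = 42743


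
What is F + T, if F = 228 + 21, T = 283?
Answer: 532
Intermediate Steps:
F = 249
F + T = 249 + 283 = 532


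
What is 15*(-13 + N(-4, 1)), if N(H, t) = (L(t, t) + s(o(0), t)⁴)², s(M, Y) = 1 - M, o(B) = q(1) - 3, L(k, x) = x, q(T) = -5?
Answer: 645897465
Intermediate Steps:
o(B) = -8 (o(B) = -5 - 3 = -8)
N(H, t) = (6561 + t)² (N(H, t) = (t + (1 - 1*(-8))⁴)² = (t + (1 + 8)⁴)² = (t + 9⁴)² = (t + 6561)² = (6561 + t)²)
15*(-13 + N(-4, 1)) = 15*(-13 + (6561 + 1)²) = 15*(-13 + 6562²) = 15*(-13 + 43059844) = 15*43059831 = 645897465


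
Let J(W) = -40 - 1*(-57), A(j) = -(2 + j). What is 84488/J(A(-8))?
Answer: 84488/17 ≈ 4969.9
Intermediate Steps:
A(j) = -2 - j
J(W) = 17 (J(W) = -40 + 57 = 17)
84488/J(A(-8)) = 84488/17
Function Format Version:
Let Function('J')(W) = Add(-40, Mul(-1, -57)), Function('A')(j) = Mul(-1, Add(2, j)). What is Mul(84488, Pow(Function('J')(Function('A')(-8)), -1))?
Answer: Rational(84488, 17) ≈ 4969.9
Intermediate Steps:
Function('A')(j) = Add(-2, Mul(-1, j))
Function('J')(W) = 17 (Function('J')(W) = Add(-40, 57) = 17)
Mul(84488, Pow(Function('J')(Function('A')(-8)), -1)) = Mul(84488, Pow(17, -1)) = Mul(84488, Rational(1, 17)) = Rational(84488, 17)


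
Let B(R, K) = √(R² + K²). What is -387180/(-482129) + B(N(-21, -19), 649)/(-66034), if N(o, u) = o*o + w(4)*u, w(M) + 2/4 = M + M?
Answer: 387180/482129 - √2041213/132068 ≈ 0.79224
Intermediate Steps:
w(M) = -½ + 2*M (w(M) = -½ + (M + M) = -½ + 2*M)
N(o, u) = o² + 15*u/2 (N(o, u) = o*o + (-½ + 2*4)*u = o² + (-½ + 8)*u = o² + 15*u/2)
B(R, K) = √(K² + R²)
-387180/(-482129) + B(N(-21, -19), 649)/(-66034) = -387180/(-482129) + √(649² + ((-21)² + (15/2)*(-19))²)/(-66034) = -387180*(-1/482129) + √(421201 + (441 - 285/2)²)*(-1/66034) = 387180/482129 + √(421201 + (597/2)²)*(-1/66034) = 387180/482129 + √(421201 + 356409/4)*(-1/66034) = 387180/482129 + √(2041213/4)*(-1/66034) = 387180/482129 + (√2041213/2)*(-1/66034) = 387180/482129 - √2041213/132068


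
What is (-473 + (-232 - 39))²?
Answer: 553536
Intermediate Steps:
(-473 + (-232 - 39))² = (-473 - 271)² = (-744)² = 553536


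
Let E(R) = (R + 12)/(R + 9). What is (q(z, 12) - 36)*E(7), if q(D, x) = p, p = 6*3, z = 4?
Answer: -171/8 ≈ -21.375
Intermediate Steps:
E(R) = (12 + R)/(9 + R)
p = 18
q(D, x) = 18
(q(z, 12) - 36)*E(7) = (18 - 36)*((12 + 7)/(9 + 7)) = -18*19/16 = -171/8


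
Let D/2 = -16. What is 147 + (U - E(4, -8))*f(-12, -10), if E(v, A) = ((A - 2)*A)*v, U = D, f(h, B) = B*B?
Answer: -35053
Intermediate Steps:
f(h, B) = B**2
D = -32 (D = 2*(-16) = -32)
U = -32
E(v, A) = A*v*(-2 + A) (E(v, A) = ((-2 + A)*A)*v = (A*(-2 + A))*v = A*v*(-2 + A))
147 + (U - E(4, -8))*f(-12, -10) = 147 + (-32 - (-8)*4*(-2 - 8))*(-10)**2 = 147 + (-32 - (-8)*4*(-10))*100 = 147 + (-32 - 1*320)*100 = 147 + (-32 - 320)*100 = 147 - 352*100 = 147 - 35200 = -35053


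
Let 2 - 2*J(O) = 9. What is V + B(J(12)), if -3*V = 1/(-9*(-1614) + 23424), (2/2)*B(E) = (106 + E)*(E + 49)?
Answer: 1061935873/227700 ≈ 4663.8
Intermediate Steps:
J(O) = -7/2 (J(O) = 1 - ½*9 = 1 - 9/2 = -7/2)
B(E) = (49 + E)*(106 + E) (B(E) = (106 + E)*(E + 49) = (106 + E)*(49 + E) = (49 + E)*(106 + E))
V = -1/113850 (V = -1/(3*(-9*(-1614) + 23424)) = -1/(3*(14526 + 23424)) = -⅓/37950 = -⅓*1/37950 = -1/113850 ≈ -8.7835e-6)
V + B(J(12)) = -1/113850 + (5194 + (-7/2)² + 155*(-7/2)) = -1/113850 + (5194 + 49/4 - 1085/2) = -1/113850 + 18655/4 = 1061935873/227700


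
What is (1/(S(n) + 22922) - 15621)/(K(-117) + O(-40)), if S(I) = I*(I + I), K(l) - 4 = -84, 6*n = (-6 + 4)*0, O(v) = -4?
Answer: 358064561/1925448 ≈ 185.96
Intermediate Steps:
n = 0 (n = ((-6 + 4)*0)/6 = (-2*0)/6 = (⅙)*0 = 0)
K(l) = -80 (K(l) = 4 - 84 = -80)
S(I) = 2*I² (S(I) = I*(2*I) = 2*I²)
(1/(S(n) + 22922) - 15621)/(K(-117) + O(-40)) = (1/(2*0² + 22922) - 15621)/(-80 - 4) = (1/(2*0 + 22922) - 15621)/(-84) = (1/(0 + 22922) - 15621)*(-1/84) = (1/22922 - 15621)*(-1/84) = -358064561/22922*(-1/84) = 358064561/1925448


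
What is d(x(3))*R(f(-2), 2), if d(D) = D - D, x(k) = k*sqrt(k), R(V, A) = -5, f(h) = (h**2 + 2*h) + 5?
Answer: 0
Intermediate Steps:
f(h) = 5 + h**2 + 2*h
x(k) = k**(3/2)
d(D) = 0
d(x(3))*R(f(-2), 2) = 0*(-5) = 0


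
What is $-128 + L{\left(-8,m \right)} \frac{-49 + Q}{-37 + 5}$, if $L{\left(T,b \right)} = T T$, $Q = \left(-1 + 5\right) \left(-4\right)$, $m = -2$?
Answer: $2$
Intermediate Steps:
$Q = -16$ ($Q = 4 \left(-4\right) = -16$)
$L{\left(T,b \right)} = T^{2}$
$-128 + L{\left(-8,m \right)} \frac{-49 + Q}{-37 + 5} = -128 + \left(-8\right)^{2} \frac{-49 - 16}{-37 + 5} = -128 + 64 \left(- \frac{65}{-32}\right) = -128 + 64 \left(\left(-65\right) \left(- \frac{1}{32}\right)\right) = -128 + 64 \cdot \frac{65}{32} = -128 + 130 = 2$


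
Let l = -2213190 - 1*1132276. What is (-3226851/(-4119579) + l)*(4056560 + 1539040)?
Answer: -952074639687458800/50859 ≈ -1.8720e+13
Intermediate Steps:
l = -3345466 (l = -2213190 - 1132276 = -3345466)
(-3226851/(-4119579) + l)*(4056560 + 1539040) = (-3226851/(-4119579) - 3345466)*(4056560 + 1539040) = (-3226851*(-1/4119579) - 3345466)*5595600 = (119513/152577 - 3345466)*5595600 = -510441046369/152577*5595600 = -952074639687458800/50859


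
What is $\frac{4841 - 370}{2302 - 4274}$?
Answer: $- \frac{263}{116} \approx -2.2672$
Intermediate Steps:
$\frac{4841 - 370}{2302 - 4274} = \frac{4471}{-1972} = 4471 \left(- \frac{1}{1972}\right) = - \frac{263}{116}$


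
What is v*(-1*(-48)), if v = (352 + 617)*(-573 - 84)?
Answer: -30558384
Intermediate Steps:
v = -636633 (v = 969*(-657) = -636633)
v*(-1*(-48)) = -(-636633)*(-48) = -636633*48 = -30558384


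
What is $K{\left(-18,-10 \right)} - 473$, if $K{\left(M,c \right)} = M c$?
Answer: $-293$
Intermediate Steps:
$K{\left(-18,-10 \right)} - 473 = \left(-18\right) \left(-10\right) - 473 = 180 - 473 = -293$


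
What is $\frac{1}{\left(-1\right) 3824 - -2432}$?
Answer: $- \frac{1}{1392} \approx -0.00071839$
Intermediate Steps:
$\frac{1}{\left(-1\right) 3824 - -2432} = \frac{1}{-3824 + 2432} = \frac{1}{-1392} = - \frac{1}{1392}$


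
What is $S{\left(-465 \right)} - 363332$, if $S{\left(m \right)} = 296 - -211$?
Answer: $-362825$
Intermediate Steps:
$S{\left(m \right)} = 507$ ($S{\left(m \right)} = 296 + 211 = 507$)
$S{\left(-465 \right)} - 363332 = 507 - 363332 = -362825$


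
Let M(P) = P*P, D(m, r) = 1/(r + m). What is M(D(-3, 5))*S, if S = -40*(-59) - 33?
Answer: 2327/4 ≈ 581.75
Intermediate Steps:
D(m, r) = 1/(m + r)
M(P) = P²
S = 2327 (S = 2360 - 33 = 2327)
M(D(-3, 5))*S = (1/(-3 + 5))²*2327 = (1/2)²*2327 = (½)²*2327 = (¼)*2327 = 2327/4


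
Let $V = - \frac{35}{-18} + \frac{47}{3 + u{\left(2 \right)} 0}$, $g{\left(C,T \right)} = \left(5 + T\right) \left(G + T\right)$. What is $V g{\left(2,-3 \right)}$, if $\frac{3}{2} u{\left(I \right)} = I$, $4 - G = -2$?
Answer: $\frac{317}{3} \approx 105.67$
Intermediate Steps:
$G = 6$ ($G = 4 - -2 = 4 + 2 = 6$)
$u{\left(I \right)} = \frac{2 I}{3}$
$g{\left(C,T \right)} = \left(5 + T\right) \left(6 + T\right)$
$V = \frac{317}{18}$ ($V = - \frac{35}{-18} + \frac{47}{3 + \frac{2}{3} \cdot 2 \cdot 0} = \left(-35\right) \left(- \frac{1}{18}\right) + \frac{47}{3 + \frac{4}{3} \cdot 0} = \frac{35}{18} + \frac{47}{3 + 0} = \frac{35}{18} + \frac{47}{3} = \frac{317}{18} \approx 17.611$)
$V g{\left(2,-3 \right)} = \frac{317 \left(30 + \left(-3\right)^{2} + 11 \left(-3\right)\right)}{18} = \frac{317 \left(30 + 9 - 33\right)}{18} = \frac{317}{18} \cdot 6 = \frac{317}{3}$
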